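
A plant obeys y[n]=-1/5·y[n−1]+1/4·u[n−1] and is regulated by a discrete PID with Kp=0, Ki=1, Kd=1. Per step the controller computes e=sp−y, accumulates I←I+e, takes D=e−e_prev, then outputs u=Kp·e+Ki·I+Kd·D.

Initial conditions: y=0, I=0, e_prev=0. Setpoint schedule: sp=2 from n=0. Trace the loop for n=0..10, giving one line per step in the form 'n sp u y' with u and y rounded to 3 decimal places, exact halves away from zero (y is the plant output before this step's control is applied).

0 2 4.000 0.000
1 2 2.000 1.000
2 2 5.400 0.300
3 2 4.420 1.290
4 2 7.006 0.847
5 2 6.246 1.582
6 2 8.073 1.245
7 2 7.442 1.769
8 2 8.722 1.507
9 2 8.208 1.879
10 2 9.107 1.676

(exact arithmetic carried between steps; '≈' marks a value shown rounded to 6 d.p. or computed from one; I and e_prev carry over from the previous line; the table rounds u and y to 3 d.p., halves away from zero)
n=0: y=0, sp=2, e=sp−y=2; I=2, D=e−e_prev=2; u=0·2+1·2+1·2=4; next y=-1/5·0+1/4·4=1
n=1: y=1, sp=2, e=sp−y=1; I=3, D=e−e_prev=-1; u=0·1+1·3+1·(-1)=2; next y=-1/5·1+1/4·2=0.3
n=2: y=0.3, sp=2, e=sp−y=1.7; I=4.7, D=e−e_prev=0.7; u=0·1.7+1·4.7+1·0.7=5.4; next y=-1/5·0.3+1/4·5.4=1.29
n=3: y=1.29, sp=2, e=sp−y=0.71; I=5.41, D=e−e_prev=-0.99; u=0·0.71+1·5.41+1·(-0.99)=4.42; next y=-1/5·1.29+1/4·4.42=0.847
n=4: y=0.847, sp=2, e=sp−y=1.153; I=6.563, D=e−e_prev=0.443; u=0·1.153+1·6.563+1·0.443=7.006; next y=-1/5·0.847+1/4·7.006=1.5821
n=5: y=1.5821, sp=2, e=sp−y=0.4179; I=6.9809, D=e−e_prev=-0.7351; u=0·0.4179+1·6.9809+1·(-0.7351)=6.2458; next y=-1/5·1.5821+1/4·6.2458=1.24503
n=6: y=1.24503, sp=2, e=sp−y=0.75497; I=7.73587, D=e−e_prev=0.33707; u=0·0.75497+1·7.73587+1·0.33707=8.07294; next y=-1/5·1.24503+1/4·8.07294=1.769229
n=7: y=1.769229, sp=2, e=sp−y=0.230771; I=7.966641, D=e−e_prev=-0.524199; u=0·0.230771+1·7.966641+1·(-0.524199)=7.442442; next y=-1/5·1.769229+1/4·7.442442≈1.506765
n=8: y≈1.506765, sp=2, e=sp−y≈0.493235; I≈8.459876, D=e−e_prev≈0.262464; u=0·0.493235+1·8.459876+1·0.262464≈8.722341; next y=-1/5·1.506765+1/4·8.722341≈1.879232
n=9: y≈1.879232, sp=2, e=sp−y≈0.120768; I≈8.580644, D=e−e_prev≈-0.372468; u=0·0.120768+1·8.580644+1·(-0.372468)≈8.208177; next y=-1/5·1.879232+1/4·8.208177≈1.676198
n=10: y≈1.676198, sp=2, e=sp−y≈0.323802; I≈8.904446, D=e−e_prev≈0.203035; u=0·0.323802+1·8.904446+1·0.203035≈9.107481; next y=-1/5·1.676198+1/4·9.107481≈1.941631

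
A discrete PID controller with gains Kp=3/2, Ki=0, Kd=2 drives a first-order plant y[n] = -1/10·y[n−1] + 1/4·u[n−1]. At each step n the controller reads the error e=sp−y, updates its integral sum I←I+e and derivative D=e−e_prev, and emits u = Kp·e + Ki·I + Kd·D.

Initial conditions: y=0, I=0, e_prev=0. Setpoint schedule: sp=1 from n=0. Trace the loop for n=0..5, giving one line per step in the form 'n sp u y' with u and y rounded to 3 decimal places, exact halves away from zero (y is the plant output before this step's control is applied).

0 1 3.500 0.000
1 1 -1.563 0.875
2 1 4.923 -0.478
3 1 -3.932 1.279
4 1 7.945 -1.111
5 1 -8.062 2.097

(exact arithmetic carried between steps; '≈' marks a value shown rounded to 6 d.p. or computed from one; I and e_prev carry over from the previous line; the table rounds u and y to 3 d.p., halves away from zero)
n=0: y=0, sp=1, e=sp−y=1; I=1, D=e−e_prev=1; u=3/2·1+0·1+2·1=3.5; next y=-1/10·0+1/4·3.5=0.875
n=1: y=0.875, sp=1, e=sp−y=0.125; I=1.125, D=e−e_prev=-0.875; u=3/2·0.125+0·1.125+2·(-0.875)=-1.5625; next y=-1/10·0.875+1/4·(-1.5625)=-0.478125
n=2: y=-0.478125, sp=1, e=sp−y=1.478125; I=2.603125, D=e−e_prev=1.353125; u=3/2·1.478125+0·2.603125+2·1.353125≈4.923438; next y=-1/10·(-0.478125)+1/4·4.923438≈1.278672
n=3: y≈1.278672, sp=1, e=sp−y≈-0.278672; I≈2.324453, D=e−e_prev≈-1.756797; u=3/2·(-0.278672)+0·2.324453+2·(-1.756797)≈-3.931602; next y=-1/10·1.278672+1/4·(-3.931602)≈-1.110768
n=4: y≈-1.110768, sp=1, e=sp−y≈2.110768; I≈4.435221, D=e−e_prev≈2.389439; u=3/2·2.110768+0·4.435221+2·2.389439≈7.945030; next y=-1/10·(-1.110768)+1/4·7.945030≈2.097334
n=5: y≈2.097334, sp=1, e=sp−y≈-1.097334; I≈3.337886, D=e−e_prev≈-3.208102; u=3/2·(-1.097334)+0·3.337886+2·(-3.208102)≈-8.062205; next y=-1/10·2.097334+1/4·(-8.062205)≈-2.225285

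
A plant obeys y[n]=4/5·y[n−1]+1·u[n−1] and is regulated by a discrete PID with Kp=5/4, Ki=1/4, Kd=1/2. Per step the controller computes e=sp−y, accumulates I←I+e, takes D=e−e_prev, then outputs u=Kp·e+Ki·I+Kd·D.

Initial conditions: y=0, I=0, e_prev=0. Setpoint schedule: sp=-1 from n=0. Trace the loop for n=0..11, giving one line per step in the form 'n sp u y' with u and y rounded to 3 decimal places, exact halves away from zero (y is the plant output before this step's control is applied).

(exact arithmetic carried between steps; '≈' marks a value shown rounded to 6 d.p. or computed from one; I and e_prev carry over from the previous line; the table rounds u and y to 3 d.p., halves away from zero)
n=0: y=0, sp=-1, e=sp−y=-1; I=-1, D=e−e_prev=-1; u=5/4·(-1)+1/4·(-1)+1/2·(-1)=-2; next y=4/5·0+1·(-2)=-2
n=1: y=-2, sp=-1, e=sp−y=1; I=0, D=e−e_prev=2; u=5/4·1+1/4·0+1/2·2=2.25; next y=4/5·(-2)+1·2.25=0.65
n=2: y=0.65, sp=-1, e=sp−y=-1.65; I=-1.65, D=e−e_prev=-2.65; u=5/4·(-1.65)+1/4·(-1.65)+1/2·(-2.65)=-3.8; next y=4/5·0.65+1·(-3.8)=-3.28
n=3: y=-3.28, sp=-1, e=sp−y=2.28; I=0.63, D=e−e_prev=3.93; u=5/4·2.28+1/4·0.63+1/2·3.93=4.9725; next y=4/5·(-3.28)+1·4.9725=2.3485
n=4: y=2.3485, sp=-1, e=sp−y=-3.3485; I=-2.7185, D=e−e_prev=-5.6285; u=5/4·(-3.3485)+1/4·(-2.7185)+1/2·(-5.6285)=-7.6795; next y=4/5·2.3485+1·(-7.6795)=-5.8007
n=5: y=-5.8007, sp=-1, e=sp−y=4.8007; I=2.0822, D=e−e_prev=8.1492; u=5/4·4.8007+1/4·2.0822+1/2·8.1492=10.596025; next y=4/5·(-5.8007)+1·10.596025=5.955465
n=6: y=5.955465, sp=-1, e=sp−y=-6.955465; I=-4.873265, D=e−e_prev=-11.756165; u=5/4·(-6.955465)+1/4·(-4.873265)+1/2·(-11.756165)=-15.79073; next y=4/5·5.955465+1·(-15.79073)=-11.026358
n=7: y=-11.026358, sp=-1, e=sp−y=10.026358; I=5.153093, D=e−e_prev=16.981823; u=5/4·10.026358+1/4·5.153093+1/2·16.981823≈22.312132; next y=4/5·(-11.026358)+1·22.312132≈13.491046
n=8: y≈13.491046, sp=-1, e=sp−y≈-14.491046; I≈-9.337953, D=e−e_prev≈-24.517404; u=5/4·(-14.491046)+1/4·(-9.337953)+1/2·(-24.517404)≈-32.706997; next y=4/5·13.491046+1·(-32.706997)≈-21.914161
n=9: y≈-21.914161, sp=-1, e=sp−y≈20.914161; I≈11.576208, D=e−e_prev≈35.405207; u=5/4·20.914161+1/4·11.576208+1/2·35.405207≈46.739356; next y=4/5·(-21.914161)+1·46.739356≈29.208028
n=10: y≈29.208028, sp=-1, e=sp−y≈-30.208028; I≈-18.631820, D=e−e_prev≈-51.122188; u=5/4·(-30.208028)+1/4·(-18.631820)+1/2·(-51.122188)≈-67.979084; next y=4/5·29.208028+1·(-67.979084)≈-44.612662
n=11: y≈-44.612662, sp=-1, e=sp−y≈43.612662; I≈24.980842, D=e−e_prev≈73.820689; u=5/4·43.612662+1/4·24.980842+1/2·73.820689≈97.671382; next y=4/5·(-44.612662)+1·97.671382≈61.981253

0 -1 -2.000 0.000
1 -1 2.250 -2.000
2 -1 -3.800 0.650
3 -1 4.973 -3.280
4 -1 -7.680 2.349
5 -1 10.596 -5.801
6 -1 -15.791 5.955
7 -1 22.312 -11.026
8 -1 -32.707 13.491
9 -1 46.739 -21.914
10 -1 -67.979 29.208
11 -1 97.671 -44.613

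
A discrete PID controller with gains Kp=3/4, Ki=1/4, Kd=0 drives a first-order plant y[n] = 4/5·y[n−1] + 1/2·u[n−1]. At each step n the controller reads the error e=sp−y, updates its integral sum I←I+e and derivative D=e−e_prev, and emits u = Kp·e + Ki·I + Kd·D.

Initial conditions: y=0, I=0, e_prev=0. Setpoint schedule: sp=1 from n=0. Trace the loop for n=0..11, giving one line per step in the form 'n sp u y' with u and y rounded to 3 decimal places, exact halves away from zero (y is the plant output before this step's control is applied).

0 1 1.000 0.000
1 1 0.750 0.500
2 1 0.600 0.775
3 1 0.511 0.920
4 1 0.460 0.992
5 1 0.430 1.023
6 1 0.414 1.034
7 1 0.405 1.034
8 1 0.401 1.030
9 1 0.399 1.024
10 1 0.398 1.019
11 1 0.398 1.014

(exact arithmetic carried between steps; '≈' marks a value shown rounded to 6 d.p. or computed from one; I and e_prev carry over from the previous line; the table rounds u and y to 3 d.p., halves away from zero)
n=0: y=0, sp=1, e=sp−y=1; I=1, D=e−e_prev=1; u=3/4·1+1/4·1+0·1=1; next y=4/5·0+1/2·1=0.5
n=1: y=0.5, sp=1, e=sp−y=0.5; I=1.5, D=e−e_prev=-0.5; u=3/4·0.5+1/4·1.5+0·(-0.5)=0.75; next y=4/5·0.5+1/2·0.75=0.775
n=2: y=0.775, sp=1, e=sp−y=0.225; I=1.725, D=e−e_prev=-0.275; u=3/4·0.225+1/4·1.725+0·(-0.275)=0.6; next y=4/5·0.775+1/2·0.6=0.92
n=3: y=0.92, sp=1, e=sp−y=0.08; I=1.805, D=e−e_prev=-0.145; u=3/4·0.08+1/4·1.805+0·(-0.145)=0.51125; next y=4/5·0.92+1/2·0.51125=0.991625
n=4: y=0.991625, sp=1, e=sp−y=0.008375; I=1.813375, D=e−e_prev=-0.071625; u=3/4·0.008375+1/4·1.813375+0·(-0.071625)=0.459625; next y=4/5·0.991625+1/2·0.459625≈1.023113
n=5: y≈1.023113, sp=1, e=sp−y≈-0.023113; I≈1.790263, D=e−e_prev≈-0.031488; u=3/4·(-0.023113)+1/4·1.790263+0·(-0.031488)≈0.430231; next y=4/5·1.023113+1/2·0.430231≈1.033606
n=6: y≈1.033606, sp=1, e=sp−y≈-0.033606; I≈1.756657, D=e−e_prev≈-0.010493; u=3/4·(-0.033606)+1/4·1.756657+0·(-0.010493)≈0.41396; next y=4/5·1.033606+1/2·0.41396≈1.033865
n=7: y≈1.033865, sp=1, e=sp−y≈-0.033865; I≈1.722792, D=e−e_prev≈-0.000259; u=3/4·(-0.033865)+1/4·1.722792+0·(-0.000259)≈0.405300; next y=4/5·1.033865+1/2·0.405300≈1.029741
n=8: y≈1.029741, sp=1, e=sp−y≈-0.029741; I≈1.693051, D=e−e_prev≈0.004123; u=3/4·(-0.029741)+1/4·1.693051+0·0.004123≈0.400957; next y=4/5·1.029741+1/2·0.400957≈1.024271
n=9: y≈1.024271, sp=1, e=sp−y≈-0.024271; I≈1.668779, D=e−e_prev≈0.005470; u=3/4·(-0.024271)+1/4·1.668779+0·0.005470≈0.398991; next y=4/5·1.024271+1/2·0.398991≈1.018913
n=10: y≈1.018913, sp=1, e=sp−y≈-0.018913; I≈1.649867, D=e−e_prev≈0.005359; u=3/4·(-0.018913)+1/4·1.649867+0·0.005359≈0.398282; next y=4/5·1.018913+1/2·0.398282≈1.014271
n=11: y≈1.014271, sp=1, e=sp−y≈-0.014271; I≈1.635595, D=e−e_prev≈0.004642; u=3/4·(-0.014271)+1/4·1.635595+0·0.004642≈0.398195; next y=4/5·1.014271+1/2·0.398195≈1.010515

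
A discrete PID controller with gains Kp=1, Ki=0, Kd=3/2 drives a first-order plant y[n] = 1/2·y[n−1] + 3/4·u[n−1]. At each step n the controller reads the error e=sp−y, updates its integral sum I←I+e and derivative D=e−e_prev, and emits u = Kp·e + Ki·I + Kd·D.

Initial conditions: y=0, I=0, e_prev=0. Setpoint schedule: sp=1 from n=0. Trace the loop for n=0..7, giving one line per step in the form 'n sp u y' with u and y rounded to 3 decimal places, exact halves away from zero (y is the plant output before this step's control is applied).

0 1 2.500 0.000
1 1 -3.688 1.875
2 1 8.383 -1.828
3 1 -15.175 5.373
4 1 30.796 -8.695
5 1 -58.916 18.750
6 1 116.155 -34.812
7 1 -225.494 69.710

(exact arithmetic carried between steps; '≈' marks a value shown rounded to 6 d.p. or computed from one; I and e_prev carry over from the previous line; the table rounds u and y to 3 d.p., halves away from zero)
n=0: y=0, sp=1, e=sp−y=1; I=1, D=e−e_prev=1; u=1·1+0·1+3/2·1=2.5; next y=1/2·0+3/4·2.5=1.875
n=1: y=1.875, sp=1, e=sp−y=-0.875; I=0.125, D=e−e_prev=-1.875; u=1·(-0.875)+0·0.125+3/2·(-1.875)=-3.6875; next y=1/2·1.875+3/4·(-3.6875)=-1.828125
n=2: y=-1.828125, sp=1, e=sp−y=2.828125; I=2.953125, D=e−e_prev=3.703125; u=1·2.828125+0·2.953125+3/2·3.703125≈8.382813; next y=1/2·(-1.828125)+3/4·8.382813≈5.373047
n=3: y≈5.373047, sp=1, e=sp−y≈-4.373047; I≈-1.419922, D=e−e_prev≈-7.201172; u=1·(-4.373047)+0·(-1.419922)+3/2·(-7.201172)≈-15.174805; next y=1/2·5.373047+3/4·(-15.174805)≈-8.694580
n=4: y≈-8.694580, sp=1, e=sp−y≈9.694580; I≈8.274658, D=e−e_prev≈14.067627; u=1·9.694580+0·8.274658+3/2·14.067627≈30.796021; next y=1/2·(-8.694580)+3/4·30.796021≈18.749725
n=5: y≈18.749725, sp=1, e=sp−y≈-17.749725; I≈-9.475067, D=e−e_prev≈-27.444305; u=1·(-17.749725)+0·(-9.475067)+3/2·(-27.444305)≈-58.916183; next y=1/2·18.749725+3/4·(-58.916183)≈-34.812275
n=6: y≈-34.812275, sp=1, e=sp−y≈35.812275; I≈26.337208, D=e−e_prev≈53.562000; u=1·35.812275+0·26.337208+3/2·53.562000≈116.155275; next y=1/2·(-34.812275)+3/4·116.155275≈69.710319
n=7: y≈69.710319, sp=1, e=sp−y≈-68.710319; I≈-42.373111, D=e−e_prev≈-104.522594; u=1·(-68.710319)+0·(-42.373111)+3/2·(-104.522594)≈-225.494210; next y=1/2·69.710319+3/4·(-225.494210)≈-134.265498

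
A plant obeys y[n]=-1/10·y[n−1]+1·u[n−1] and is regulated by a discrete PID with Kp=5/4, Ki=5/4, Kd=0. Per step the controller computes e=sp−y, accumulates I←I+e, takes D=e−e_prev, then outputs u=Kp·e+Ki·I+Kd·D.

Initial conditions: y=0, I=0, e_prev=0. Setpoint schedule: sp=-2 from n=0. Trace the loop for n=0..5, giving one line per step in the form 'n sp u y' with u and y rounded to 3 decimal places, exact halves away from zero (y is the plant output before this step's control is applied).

0 -2 -5.000 0.000
1 -2 5.000 -5.000
2 -2 -17.500 5.500
3 -2 32.000 -18.050
4 -2 -77.575 33.805
5 -2 164.570 -80.956

(exact arithmetic carried between steps; '≈' marks a value shown rounded to 6 d.p. or computed from one; I and e_prev carry over from the previous line; the table rounds u and y to 3 d.p., halves away from zero)
n=0: y=0, sp=-2, e=sp−y=-2; I=-2, D=e−e_prev=-2; u=5/4·(-2)+5/4·(-2)+0·(-2)=-5; next y=-1/10·0+1·(-5)=-5
n=1: y=-5, sp=-2, e=sp−y=3; I=1, D=e−e_prev=5; u=5/4·3+5/4·1+0·5=5; next y=-1/10·(-5)+1·5=5.5
n=2: y=5.5, sp=-2, e=sp−y=-7.5; I=-6.5, D=e−e_prev=-10.5; u=5/4·(-7.5)+5/4·(-6.5)+0·(-10.5)=-17.5; next y=-1/10·5.5+1·(-17.5)=-18.05
n=3: y=-18.05, sp=-2, e=sp−y=16.05; I=9.55, D=e−e_prev=23.55; u=5/4·16.05+5/4·9.55+0·23.55=32; next y=-1/10·(-18.05)+1·32=33.805
n=4: y=33.805, sp=-2, e=sp−y=-35.805; I=-26.255, D=e−e_prev=-51.855; u=5/4·(-35.805)+5/4·(-26.255)+0·(-51.855)=-77.575; next y=-1/10·33.805+1·(-77.575)=-80.9555
n=5: y=-80.9555, sp=-2, e=sp−y=78.9555; I=52.7005, D=e−e_prev=114.7605; u=5/4·78.9555+5/4·52.7005+0·114.7605=164.57; next y=-1/10·(-80.9555)+1·164.57=172.66555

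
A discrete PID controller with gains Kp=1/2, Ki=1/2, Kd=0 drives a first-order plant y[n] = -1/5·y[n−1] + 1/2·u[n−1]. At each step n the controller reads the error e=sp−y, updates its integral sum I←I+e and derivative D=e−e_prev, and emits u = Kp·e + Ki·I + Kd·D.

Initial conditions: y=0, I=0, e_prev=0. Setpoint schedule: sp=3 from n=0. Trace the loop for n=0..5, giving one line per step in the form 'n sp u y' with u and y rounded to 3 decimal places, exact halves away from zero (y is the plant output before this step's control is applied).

0 3 3.000 0.000
1 3 3.000 1.500
2 3 4.050 1.200
3 3 4.365 1.785
4 3 4.932 1.826
5 3 5.244 2.101

(exact arithmetic carried between steps; '≈' marks a value shown rounded to 6 d.p. or computed from one; I and e_prev carry over from the previous line; the table rounds u and y to 3 d.p., halves away from zero)
n=0: y=0, sp=3, e=sp−y=3; I=3, D=e−e_prev=3; u=1/2·3+1/2·3+0·3=3; next y=-1/5·0+1/2·3=1.5
n=1: y=1.5, sp=3, e=sp−y=1.5; I=4.5, D=e−e_prev=-1.5; u=1/2·1.5+1/2·4.5+0·(-1.5)=3; next y=-1/5·1.5+1/2·3=1.2
n=2: y=1.2, sp=3, e=sp−y=1.8; I=6.3, D=e−e_prev=0.3; u=1/2·1.8+1/2·6.3+0·0.3=4.05; next y=-1/5·1.2+1/2·4.05=1.785
n=3: y=1.785, sp=3, e=sp−y=1.215; I=7.515, D=e−e_prev=-0.585; u=1/2·1.215+1/2·7.515+0·(-0.585)=4.365; next y=-1/5·1.785+1/2·4.365=1.8255
n=4: y=1.8255, sp=3, e=sp−y=1.1745; I=8.6895, D=e−e_prev=-0.0405; u=1/2·1.1745+1/2·8.6895+0·(-0.0405)=4.932; next y=-1/5·1.8255+1/2·4.932=2.1009
n=5: y=2.1009, sp=3, e=sp−y=0.8991; I=9.5886, D=e−e_prev=-0.2754; u=1/2·0.8991+1/2·9.5886+0·(-0.2754)=5.24385; next y=-1/5·2.1009+1/2·5.24385=2.201745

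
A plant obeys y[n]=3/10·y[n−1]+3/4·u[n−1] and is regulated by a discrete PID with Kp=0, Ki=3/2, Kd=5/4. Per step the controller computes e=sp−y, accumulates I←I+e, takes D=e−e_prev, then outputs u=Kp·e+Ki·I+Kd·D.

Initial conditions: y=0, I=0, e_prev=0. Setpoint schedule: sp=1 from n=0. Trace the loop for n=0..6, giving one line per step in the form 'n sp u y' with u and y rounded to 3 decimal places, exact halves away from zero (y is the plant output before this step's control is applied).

0 1 2.750 0.000
1 1 -2.672 2.063
2 1 7.794 -1.385
3 1 -11.679 5.430
4 1 24.735 -7.130
5 1 -43.511 16.412
6 1 84.134 -27.710

(exact arithmetic carried between steps; '≈' marks a value shown rounded to 6 d.p. or computed from one; I and e_prev carry over from the previous line; the table rounds u and y to 3 d.p., halves away from zero)
n=0: y=0, sp=1, e=sp−y=1; I=1, D=e−e_prev=1; u=0·1+3/2·1+5/4·1=2.75; next y=3/10·0+3/4·2.75=2.0625
n=1: y=2.0625, sp=1, e=sp−y=-1.0625; I=-0.0625, D=e−e_prev=-2.0625; u=0·(-1.0625)+3/2·(-0.0625)+5/4·(-2.0625)=-2.671875; next y=3/10·2.0625+3/4·(-2.671875)≈-1.385156
n=2: y≈-1.385156, sp=1, e=sp−y≈2.385156; I≈2.322656, D=e−e_prev≈3.447656; u=0·2.385156+3/2·2.322656+5/4·3.447656≈7.793555; next y=3/10·(-1.385156)+3/4·7.793555≈5.429619
n=3: y≈5.429619, sp=1, e=sp−y≈-4.429619; I≈-2.106963, D=e−e_prev≈-6.814775; u=0·(-4.429619)+3/2·(-2.106963)+5/4·(-6.814775)≈-11.678914; next y=3/10·5.429619+3/4·(-11.678914)≈-7.130299
n=4: y≈-7.130299, sp=1, e=sp−y≈8.130299; I≈6.023337, D=e−e_prev≈12.559919; u=0·8.130299+3/2·6.023337+5/4·12.559919≈24.734903; next y=3/10·(-7.130299)+3/4·24.734903≈16.412087
n=5: y≈16.412087, sp=1, e=sp−y≈-15.412087; I≈-9.388751, D=e−e_prev≈-23.542387; u=0·(-15.412087)+3/2·(-9.388751)+5/4·(-23.542387)≈-43.511110; next y=3/10·16.412087+3/4·(-43.511110)≈-27.709706
n=6: y≈-27.709706, sp=1, e=sp−y≈28.709706; I≈19.320955, D=e−e_prev≈44.121794; u=0·28.709706+3/2·19.320955+5/4·44.121794≈84.133675; next y=3/10·(-27.709706)+3/4·84.133675≈54.787344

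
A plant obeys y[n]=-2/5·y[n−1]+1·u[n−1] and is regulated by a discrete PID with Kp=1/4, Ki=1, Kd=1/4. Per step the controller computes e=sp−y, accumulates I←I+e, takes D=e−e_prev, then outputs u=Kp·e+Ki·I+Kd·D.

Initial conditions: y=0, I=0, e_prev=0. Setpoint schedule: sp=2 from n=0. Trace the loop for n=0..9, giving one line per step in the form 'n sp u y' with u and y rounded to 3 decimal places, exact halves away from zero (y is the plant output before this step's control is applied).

0 2 3.000 0.000
1 2 0.000 3.000
2 2 6.050 -1.200
3 2 -3.395 6.530
4 2 12.813 -6.007
5 2 -14.148 15.216
6 2 31.117 -20.235
7 2 -44.680 39.211
8 2 82.334 -60.364
9 2 -130.461 106.479

(exact arithmetic carried between steps; '≈' marks a value shown rounded to 6 d.p. or computed from one; I and e_prev carry over from the previous line; the table rounds u and y to 3 d.p., halves away from zero)
n=0: y=0, sp=2, e=sp−y=2; I=2, D=e−e_prev=2; u=1/4·2+1·2+1/4·2=3; next y=-2/5·0+1·3=3
n=1: y=3, sp=2, e=sp−y=-1; I=1, D=e−e_prev=-3; u=1/4·(-1)+1·1+1/4·(-3)=0; next y=-2/5·3+1·0=-1.2
n=2: y=-1.2, sp=2, e=sp−y=3.2; I=4.2, D=e−e_prev=4.2; u=1/4·3.2+1·4.2+1/4·4.2=6.05; next y=-2/5·(-1.2)+1·6.05=6.53
n=3: y=6.53, sp=2, e=sp−y=-4.53; I=-0.33, D=e−e_prev=-7.73; u=1/4·(-4.53)+1·(-0.33)+1/4·(-7.73)=-3.395; next y=-2/5·6.53+1·(-3.395)=-6.007
n=4: y=-6.007, sp=2, e=sp−y=8.007; I=7.677, D=e−e_prev=12.537; u=1/4·8.007+1·7.677+1/4·12.537=12.813; next y=-2/5·(-6.007)+1·12.813=15.2158
n=5: y=15.2158, sp=2, e=sp−y=-13.2158; I=-5.5388, D=e−e_prev=-21.2228; u=1/4·(-13.2158)+1·(-5.5388)+1/4·(-21.2228)=-14.14845; next y=-2/5·15.2158+1·(-14.14845)=-20.23477
n=6: y=-20.23477, sp=2, e=sp−y=22.23477; I=16.69597, D=e−e_prev=35.45057; u=1/4·22.23477+1·16.69597+1/4·35.45057=31.117305; next y=-2/5·(-20.23477)+1·31.117305=39.211213
n=7: y=39.211213, sp=2, e=sp−y=-37.211213; I=-20.515243, D=e−e_prev=-59.445983; u=1/4·(-37.211213)+1·(-20.515243)+1/4·(-59.445983)=-44.679542; next y=-2/5·39.211213+1·(-44.679542)≈-60.364027
n=8: y≈-60.364027, sp=2, e=sp−y≈62.364027; I≈41.848784, D=e−e_prev≈99.575240; u=1/4·62.364027+1·41.848784+1/4·99.575240≈82.333601; next y=-2/5·(-60.364027)+1·82.333601≈106.479212
n=9: y≈106.479212, sp=2, e=sp−y≈-104.479212; I≈-62.630428, D=e−e_prev≈-166.843239; u=1/4·(-104.479212)+1·(-62.630428)+1/4·(-166.843239)≈-130.461040; next y=-2/5·106.479212+1·(-130.461040)≈-173.052725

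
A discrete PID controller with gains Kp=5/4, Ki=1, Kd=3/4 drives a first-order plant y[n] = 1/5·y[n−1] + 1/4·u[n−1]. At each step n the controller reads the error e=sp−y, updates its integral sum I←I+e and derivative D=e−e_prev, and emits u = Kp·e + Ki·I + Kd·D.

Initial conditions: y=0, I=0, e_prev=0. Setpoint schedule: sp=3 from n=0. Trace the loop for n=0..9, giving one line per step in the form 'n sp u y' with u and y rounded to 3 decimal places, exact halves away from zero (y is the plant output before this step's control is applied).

0 3 9.000 0.000
1 3 3.000 2.250
2 3 8.588 1.200
3 3 6.039 2.387
4 3 8.742 1.987
5 3 7.668 2.583
6 3 8.980 2.434
7 3 8.540 2.732
8 3 9.183 2.681
9 3 9.012 2.832

(exact arithmetic carried between steps; '≈' marks a value shown rounded to 6 d.p. or computed from one; I and e_prev carry over from the previous line; the table rounds u and y to 3 d.p., halves away from zero)
n=0: y=0, sp=3, e=sp−y=3; I=3, D=e−e_prev=3; u=5/4·3+1·3+3/4·3=9; next y=1/5·0+1/4·9=2.25
n=1: y=2.25, sp=3, e=sp−y=0.75; I=3.75, D=e−e_prev=-2.25; u=5/4·0.75+1·3.75+3/4·(-2.25)=3; next y=1/5·2.25+1/4·3=1.2
n=2: y=1.2, sp=3, e=sp−y=1.8; I=5.55, D=e−e_prev=1.05; u=5/4·1.8+1·5.55+3/4·1.05=8.5875; next y=1/5·1.2+1/4·8.5875=2.386875
n=3: y=2.386875, sp=3, e=sp−y=0.613125; I=6.163125, D=e−e_prev=-1.186875; u=5/4·0.613125+1·6.163125+3/4·(-1.186875)=6.039375; next y=1/5·2.386875+1/4·6.039375≈1.987219
n=4: y≈1.987219, sp=3, e=sp−y≈1.012781; I≈7.175906, D=e−e_prev≈0.399656; u=5/4·1.012781+1·7.175906+3/4·0.399656≈8.741625; next y=1/5·1.987219+1/4·8.741625≈2.58285
n=5: y=2.58285, sp=3, e=sp−y=0.41715; I≈7.593056, D=e−e_prev≈-0.595631; u=5/4·0.41715+1·7.593056+3/4·(-0.595631)≈7.667770; next y=1/5·2.58285+1/4·7.667770≈2.433513
n=6: y≈2.433513, sp=3, e=sp−y≈0.566487; I≈8.159544, D=e−e_prev≈0.149337; u=5/4·0.566487+1·8.159544+3/4·0.149337≈8.979656; next y=1/5·2.433513+1/4·8.979656≈2.731617
n=7: y≈2.731617, sp=3, e=sp−y≈0.268383; I≈8.427927, D=e−e_prev≈-0.298104; u=5/4·0.268383+1·8.427927+3/4·(-0.298104)≈8.539829; next y=1/5·2.731617+1/4·8.539829≈2.681280
n=8: y≈2.681280, sp=3, e=sp−y≈0.318720; I≈8.746647, D=e−e_prev≈0.050336; u=5/4·0.318720+1·8.746647+3/4·0.050336≈9.182798; next y=1/5·2.681280+1/4·9.182798≈2.831956
n=9: y≈2.831956, sp=3, e=sp−y≈0.168044; I≈8.914691, D=e−e_prev≈-0.150675; u=5/4·0.168044+1·8.914691+3/4·(-0.150675)≈9.011740; next y=1/5·2.831956+1/4·9.011740≈2.819326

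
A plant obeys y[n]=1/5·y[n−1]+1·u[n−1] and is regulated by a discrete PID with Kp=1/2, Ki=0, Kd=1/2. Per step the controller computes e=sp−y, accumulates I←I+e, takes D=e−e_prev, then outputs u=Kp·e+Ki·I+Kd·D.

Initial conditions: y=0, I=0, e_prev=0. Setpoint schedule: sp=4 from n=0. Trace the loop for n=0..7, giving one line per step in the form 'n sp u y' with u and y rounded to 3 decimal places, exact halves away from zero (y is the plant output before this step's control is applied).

0 4 4.000 0.000
1 4 -2.000 4.000
2 4 5.200 -1.200
3 4 -3.560 4.960
4 4 7.048 -2.568
5 4 -5.818 6.534
6 4 9.779 -4.512
7 4 -9.132 8.876

(exact arithmetic carried between steps; '≈' marks a value shown rounded to 6 d.p. or computed from one; I and e_prev carry over from the previous line; the table rounds u and y to 3 d.p., halves away from zero)
n=0: y=0, sp=4, e=sp−y=4; I=4, D=e−e_prev=4; u=1/2·4+0·4+1/2·4=4; next y=1/5·0+1·4=4
n=1: y=4, sp=4, e=sp−y=0; I=4, D=e−e_prev=-4; u=1/2·0+0·4+1/2·(-4)=-2; next y=1/5·4+1·(-2)=-1.2
n=2: y=-1.2, sp=4, e=sp−y=5.2; I=9.2, D=e−e_prev=5.2; u=1/2·5.2+0·9.2+1/2·5.2=5.2; next y=1/5·(-1.2)+1·5.2=4.96
n=3: y=4.96, sp=4, e=sp−y=-0.96; I=8.24, D=e−e_prev=-6.16; u=1/2·(-0.96)+0·8.24+1/2·(-6.16)=-3.56; next y=1/5·4.96+1·(-3.56)=-2.568
n=4: y=-2.568, sp=4, e=sp−y=6.568; I=14.808, D=e−e_prev=7.528; u=1/2·6.568+0·14.808+1/2·7.528=7.048; next y=1/5·(-2.568)+1·7.048=6.5344
n=5: y=6.5344, sp=4, e=sp−y=-2.5344; I=12.2736, D=e−e_prev=-9.1024; u=1/2·(-2.5344)+0·12.2736+1/2·(-9.1024)=-5.8184; next y=1/5·6.5344+1·(-5.8184)=-4.51152
n=6: y=-4.51152, sp=4, e=sp−y=8.51152; I=20.78512, D=e−e_prev=11.04592; u=1/2·8.51152+0·20.78512+1/2·11.04592=9.77872; next y=1/5·(-4.51152)+1·9.77872=8.876416
n=7: y=8.876416, sp=4, e=sp−y=-4.876416; I=15.908704, D=e−e_prev=-13.387936; u=1/2·(-4.876416)+0·15.908704+1/2·(-13.387936)=-9.132176; next y=1/5·8.876416+1·(-9.132176)≈-7.356893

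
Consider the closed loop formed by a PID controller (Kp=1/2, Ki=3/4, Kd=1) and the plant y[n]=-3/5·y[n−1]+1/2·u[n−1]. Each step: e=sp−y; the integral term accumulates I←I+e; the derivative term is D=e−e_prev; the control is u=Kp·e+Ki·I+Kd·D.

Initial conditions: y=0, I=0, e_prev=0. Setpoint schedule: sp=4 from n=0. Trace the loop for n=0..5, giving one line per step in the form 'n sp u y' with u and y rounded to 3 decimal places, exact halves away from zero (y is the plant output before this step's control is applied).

(exact arithmetic carried between steps; '≈' marks a value shown rounded to 6 d.p. or computed from one; I and e_prev carry over from the previous line; the table rounds u and y to 3 d.p., halves away from zero)
n=0: y=0, sp=4, e=sp−y=4; I=4, D=e−e_prev=4; u=1/2·4+3/4·4+1·4=9; next y=-3/5·0+1/2·9=4.5
n=1: y=4.5, sp=4, e=sp−y=-0.5; I=3.5, D=e−e_prev=-4.5; u=1/2·(-0.5)+3/4·3.5+1·(-4.5)=-2.125; next y=-3/5·4.5+1/2·(-2.125)=-3.7625
n=2: y=-3.7625, sp=4, e=sp−y=7.7625; I=11.2625, D=e−e_prev=8.2625; u=1/2·7.7625+3/4·11.2625+1·8.2625=20.590625; next y=-3/5·(-3.7625)+1/2·20.590625≈12.552813
n=3: y≈12.552813, sp=4, e=sp−y≈-8.552813; I≈2.709688, D=e−e_prev≈-16.315313; u=1/2·(-8.552813)+3/4·2.709688+1·(-16.315313)≈-18.559453; next y=-3/5·12.552813+1/2·(-18.559453)≈-16.811414
n=4: y≈-16.811414, sp=4, e=sp−y≈20.811414; I≈23.521102, D=e−e_prev≈29.364227; u=1/2·20.811414+3/4·23.521102+1·29.364227≈57.410760; next y=-3/5·(-16.811414)+1/2·57.410760≈38.792228
n=5: y≈38.792228, sp=4, e=sp−y≈-34.792228; I≈-11.271127, D=e−e_prev≈-55.603642; u=1/2·(-34.792228)+3/4·(-11.271127)+1·(-55.603642)≈-81.453102; next y=-3/5·38.792228+1/2·(-81.453102)≈-64.001888

0 4 9.000 0.000
1 4 -2.125 4.500
2 4 20.591 -3.763
3 4 -18.559 12.553
4 4 57.411 -16.811
5 4 -81.453 38.792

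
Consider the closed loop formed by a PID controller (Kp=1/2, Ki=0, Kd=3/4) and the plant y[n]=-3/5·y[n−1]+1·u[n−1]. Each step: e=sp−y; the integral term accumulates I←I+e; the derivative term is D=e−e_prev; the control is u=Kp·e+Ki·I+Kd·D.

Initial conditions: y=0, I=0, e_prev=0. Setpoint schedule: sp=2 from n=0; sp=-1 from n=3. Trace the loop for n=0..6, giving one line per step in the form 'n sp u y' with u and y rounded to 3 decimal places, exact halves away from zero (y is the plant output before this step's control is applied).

(exact arithmetic carried between steps; '≈' marks a value shown rounded to 6 d.p. or computed from one; I and e_prev carry over from the previous line; the table rounds u and y to 3 d.p., halves away from zero)
n=0: y=0, sp=2, e=sp−y=2; I=2, D=e−e_prev=2; u=1/2·2+0·2+3/4·2=2.5; next y=-3/5·0+1·2.5=2.5
n=1: y=2.5, sp=2, e=sp−y=-0.5; I=1.5, D=e−e_prev=-2.5; u=1/2·(-0.5)+0·1.5+3/4·(-2.5)=-2.125; next y=-3/5·2.5+1·(-2.125)=-3.625
n=2: y=-3.625, sp=2, e=sp−y=5.625; I=7.125, D=e−e_prev=6.125; u=1/2·5.625+0·7.125+3/4·6.125=7.40625; next y=-3/5·(-3.625)+1·7.40625=9.58125
n=3: y=9.58125, sp=-1, e=sp−y=-10.58125; I=-3.45625, D=e−e_prev=-16.20625; u=1/2·(-10.58125)+0·(-3.45625)+3/4·(-16.20625)≈-17.445313; next y=-3/5·9.58125+1·(-17.445313)≈-23.194063
n=4: y≈-23.194063, sp=-1, e=sp−y≈22.194063; I≈18.737813, D=e−e_prev≈32.775313; u=1/2·22.194063+0·18.737813+3/4·32.775313≈35.678516; next y=-3/5·(-23.194063)+1·35.678516≈49.594953
n=5: y≈49.594953, sp=-1, e=sp−y≈-50.594953; I≈-31.857141, D=e−e_prev≈-72.789016; u=1/2·(-50.594953)+0·(-31.857141)+3/4·(-72.789016)≈-79.889238; next y=-3/5·49.594953+1·(-79.889238)≈-109.646210
n=6: y≈-109.646210, sp=-1, e=sp−y≈108.646210; I≈76.789070, D=e−e_prev≈159.241163; u=1/2·108.646210+0·76.789070+3/4·159.241163≈173.753978; next y=-3/5·(-109.646210)+1·173.753978≈239.541704

0 2 2.500 0.000
1 2 -2.125 2.500
2 2 7.406 -3.625
3 -1 -17.445 9.581
4 -1 35.679 -23.194
5 -1 -79.889 49.595
6 -1 173.754 -109.646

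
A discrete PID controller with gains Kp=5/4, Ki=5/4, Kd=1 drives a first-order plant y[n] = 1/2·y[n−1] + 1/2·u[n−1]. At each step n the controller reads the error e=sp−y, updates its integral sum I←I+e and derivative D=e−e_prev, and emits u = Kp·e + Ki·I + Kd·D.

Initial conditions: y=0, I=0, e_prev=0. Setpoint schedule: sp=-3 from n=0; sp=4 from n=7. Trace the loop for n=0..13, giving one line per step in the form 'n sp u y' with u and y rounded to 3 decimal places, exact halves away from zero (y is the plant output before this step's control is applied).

0 -3 -10.500 0.000
1 -3 7.125 -5.250
2 -3 -16.969 0.938
3 -3 15.633 -8.016
4 -3 -28.436 3.809
5 -3 31.305 -12.313
6 -3 -49.508 9.496
7 4 84.438 -20.006
8 4 -104.833 32.216
9 4 151.955 -36.309
10 4 -195.645 57.823
11 4 274.777 -68.911
12 4 -362.273 102.933
13 4 500.015 -129.670

(exact arithmetic carried between steps; '≈' marks a value shown rounded to 6 d.p. or computed from one; I and e_prev carry over from the previous line; the table rounds u and y to 3 d.p., halves away from zero)
n=0: y=0, sp=-3, e=sp−y=-3; I=-3, D=e−e_prev=-3; u=5/4·(-3)+5/4·(-3)+1·(-3)=-10.5; next y=1/2·0+1/2·(-10.5)=-5.25
n=1: y=-5.25, sp=-3, e=sp−y=2.25; I=-0.75, D=e−e_prev=5.25; u=5/4·2.25+5/4·(-0.75)+1·5.25=7.125; next y=1/2·(-5.25)+1/2·7.125=0.9375
n=2: y=0.9375, sp=-3, e=sp−y=-3.9375; I=-4.6875, D=e−e_prev=-6.1875; u=5/4·(-3.9375)+5/4·(-4.6875)+1·(-6.1875)=-16.96875; next y=1/2·0.9375+1/2·(-16.96875)=-8.015625
n=3: y=-8.015625, sp=-3, e=sp−y=5.015625; I=0.328125, D=e−e_prev=8.953125; u=5/4·5.015625+5/4·0.328125+1·8.953125≈15.632813; next y=1/2·(-8.015625)+1/2·15.632813≈3.808594
n=4: y≈3.808594, sp=-3, e=sp−y≈-6.808594; I≈-6.480469, D=e−e_prev≈-11.824219; u=5/4·(-6.808594)+5/4·(-6.480469)+1·(-11.824219)≈-28.435547; next y=1/2·3.808594+1/2·(-28.435547)≈-12.313477
n=5: y≈-12.313477, sp=-3, e=sp−y≈9.313477; I≈2.833008, D=e−e_prev≈16.122070; u=5/4·9.313477+5/4·2.833008+1·16.122070≈31.305176; next y=1/2·(-12.313477)+1/2·31.305176≈9.495850
n=6: y≈9.495850, sp=-3, e=sp−y≈-12.495850; I≈-9.662842, D=e−e_prev≈-21.809326; u=5/4·(-12.495850)+5/4·(-9.662842)+1·(-21.809326)≈-49.507690; next y=1/2·9.495850+1/2·(-49.507690)≈-20.005920
n=7: y≈-20.005920, sp=4, e=sp−y≈24.005920; I≈14.343079, D=e−e_prev≈36.501770; u=5/4·24.005920+5/4·14.343079+1·36.501770≈84.438019; next y=1/2·(-20.005920)+1/2·84.438019≈32.216049
n=8: y≈32.216049, sp=4, e=sp−y≈-28.216049; I≈-13.872971, D=e−e_prev≈-52.221970; u=5/4·(-28.216049)+5/4·(-13.872971)+1·(-52.221970)≈-104.833244; next y=1/2·32.216049+1/2·(-104.833244)≈-36.308598
n=9: y≈-36.308598, sp=4, e=sp−y≈40.308598; I≈26.435627, D=e−e_prev≈68.524647; u=5/4·40.308598+5/4·26.435627+1·68.524647≈151.954927; next y=1/2·(-36.308598)+1/2·151.954927≈57.823165
n=10: y≈57.823165, sp=4, e=sp−y≈-53.823165; I≈-27.387538, D=e−e_prev≈-94.131763; u=5/4·(-53.823165)+5/4·(-27.387538)+1·(-94.131763)≈-195.645141; next y=1/2·57.823165+1/2·(-195.645141)≈-68.910988
n=11: y≈-68.910988, sp=4, e=sp−y≈72.910988; I≈45.523450, D=e−e_prev≈126.734153; u=5/4·72.910988+5/4·45.523450+1·126.734153≈274.777201; next y=1/2·(-68.910988)+1/2·274.777201≈102.933106
n=12: y≈102.933106, sp=4, e=sp−y≈-98.933106; I≈-53.409656, D=e−e_prev≈-171.844094; u=5/4·(-98.933106)+5/4·(-53.409656)+1·(-171.844094)≈-362.272548; next y=1/2·102.933106+1/2·(-362.272548)≈-129.669721
n=13: y≈-129.669721, sp=4, e=sp−y≈133.669721; I≈80.260064, D=e−e_prev≈232.602827; u=5/4·133.669721+5/4·80.260064+1·232.602827≈500.015058; next y=1/2·(-129.669721)+1/2·500.015058≈185.172669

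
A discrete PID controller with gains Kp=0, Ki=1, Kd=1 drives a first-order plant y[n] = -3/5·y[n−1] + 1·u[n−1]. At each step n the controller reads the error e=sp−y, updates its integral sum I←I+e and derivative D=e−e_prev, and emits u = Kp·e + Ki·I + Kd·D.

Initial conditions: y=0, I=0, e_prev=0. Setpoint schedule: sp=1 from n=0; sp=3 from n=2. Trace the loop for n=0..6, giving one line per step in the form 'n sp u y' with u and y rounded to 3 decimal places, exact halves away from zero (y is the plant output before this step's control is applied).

(exact arithmetic carried between steps; '≈' marks a value shown rounded to 6 d.p. or computed from one; I and e_prev carry over from the previous line; the table rounds u and y to 3 d.p., halves away from zero)
n=0: y=0, sp=1, e=sp−y=1; I=1, D=e−e_prev=1; u=0·1+1·1+1·1=2; next y=-3/5·0+1·2=2
n=1: y=2, sp=1, e=sp−y=-1; I=0, D=e−e_prev=-2; u=0·(-1)+1·0+1·(-2)=-2; next y=-3/5·2+1·(-2)=-3.2
n=2: y=-3.2, sp=3, e=sp−y=6.2; I=6.2, D=e−e_prev=7.2; u=0·6.2+1·6.2+1·7.2=13.4; next y=-3/5·(-3.2)+1·13.4=15.32
n=3: y=15.32, sp=3, e=sp−y=-12.32; I=-6.12, D=e−e_prev=-18.52; u=0·(-12.32)+1·(-6.12)+1·(-18.52)=-24.64; next y=-3/5·15.32+1·(-24.64)=-33.832
n=4: y=-33.832, sp=3, e=sp−y=36.832; I=30.712, D=e−e_prev=49.152; u=0·36.832+1·30.712+1·49.152=79.864; next y=-3/5·(-33.832)+1·79.864=100.1632
n=5: y=100.1632, sp=3, e=sp−y=-97.1632; I=-66.4512, D=e−e_prev=-133.9952; u=0·(-97.1632)+1·(-66.4512)+1·(-133.9952)=-200.4464; next y=-3/5·100.1632+1·(-200.4464)=-260.54432
n=6: y=-260.54432, sp=3, e=sp−y=263.54432; I=197.09312, D=e−e_prev=360.70752; u=0·263.54432+1·197.09312+1·360.70752=557.80064; next y=-3/5·(-260.54432)+1·557.80064=714.127232

0 1 2.000 0.000
1 1 -2.000 2.000
2 3 13.400 -3.200
3 3 -24.640 15.320
4 3 79.864 -33.832
5 3 -200.446 100.163
6 3 557.801 -260.544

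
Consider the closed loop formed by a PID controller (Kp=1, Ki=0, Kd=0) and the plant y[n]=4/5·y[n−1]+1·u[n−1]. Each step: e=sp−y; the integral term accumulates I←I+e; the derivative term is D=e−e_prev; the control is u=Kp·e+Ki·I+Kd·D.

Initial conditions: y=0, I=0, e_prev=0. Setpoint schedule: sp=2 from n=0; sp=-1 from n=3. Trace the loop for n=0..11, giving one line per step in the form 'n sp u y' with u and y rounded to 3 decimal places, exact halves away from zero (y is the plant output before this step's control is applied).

(exact arithmetic carried between steps; '≈' marks a value shown rounded to 6 d.p. or computed from one; I and e_prev carry over from the previous line; the table rounds u and y to 3 d.p., halves away from zero)
n=0: y=0, sp=2, e=sp−y=2; I=2, D=e−e_prev=2; u=1·2+0·2+0·2=2; next y=4/5·0+1·2=2
n=1: y=2, sp=2, e=sp−y=0; I=2, D=e−e_prev=-2; u=1·0+0·2+0·(-2)=0; next y=4/5·2+1·0=1.6
n=2: y=1.6, sp=2, e=sp−y=0.4; I=2.4, D=e−e_prev=0.4; u=1·0.4+0·2.4+0·0.4=0.4; next y=4/5·1.6+1·0.4=1.68
n=3: y=1.68, sp=-1, e=sp−y=-2.68; I=-0.28, D=e−e_prev=-3.08; u=1·(-2.68)+0·(-0.28)+0·(-3.08)=-2.68; next y=4/5·1.68+1·(-2.68)=-1.336
n=4: y=-1.336, sp=-1, e=sp−y=0.336; I=0.056, D=e−e_prev=3.016; u=1·0.336+0·0.056+0·3.016=0.336; next y=4/5·(-1.336)+1·0.336=-0.7328
n=5: y=-0.7328, sp=-1, e=sp−y=-0.2672; I=-0.2112, D=e−e_prev=-0.6032; u=1·(-0.2672)+0·(-0.2112)+0·(-0.6032)=-0.2672; next y=4/5·(-0.7328)+1·(-0.2672)=-0.85344
n=6: y=-0.85344, sp=-1, e=sp−y=-0.14656; I=-0.35776, D=e−e_prev=0.12064; u=1·(-0.14656)+0·(-0.35776)+0·0.12064=-0.14656; next y=4/5·(-0.85344)+1·(-0.14656)=-0.829312
n=7: y=-0.829312, sp=-1, e=sp−y=-0.170688; I=-0.528448, D=e−e_prev=-0.024128; u=1·(-0.170688)+0·(-0.528448)+0·(-0.024128)=-0.170688; next y=4/5·(-0.829312)+1·(-0.170688)≈-0.834138
n=8: y≈-0.834138, sp=-1, e=sp−y≈-0.165862; I≈-0.694310, D=e−e_prev≈0.004826; u=1·(-0.165862)+0·(-0.694310)+0·0.004826≈-0.165862; next y=4/5·(-0.834138)+1·(-0.165862)≈-0.833172
n=9: y≈-0.833172, sp=-1, e=sp−y≈-0.166828; I≈-0.861138, D=e−e_prev≈-0.000965; u=1·(-0.166828)+0·(-0.861138)+0·(-0.000965)≈-0.166828; next y=4/5·(-0.833172)+1·(-0.166828)≈-0.833366
n=10: y≈-0.833366, sp=-1, e=sp−y≈-0.166634; I≈-1.027772, D=e−e_prev≈0.000193; u=1·(-0.166634)+0·(-1.027772)+0·0.000193≈-0.166634; next y=4/5·(-0.833366)+1·(-0.166634)≈-0.833327
n=11: y≈-0.833327, sp=-1, e=sp−y≈-0.166673; I≈-1.194446, D=e−e_prev≈-0.000039; u=1·(-0.166673)+0·(-1.194446)+0·(-0.000039)≈-0.166673; next y=4/5·(-0.833327)+1·(-0.166673)≈-0.833335

0 2 2.000 0.000
1 2 0.000 2.000
2 2 0.400 1.600
3 -1 -2.680 1.680
4 -1 0.336 -1.336
5 -1 -0.267 -0.733
6 -1 -0.147 -0.853
7 -1 -0.171 -0.829
8 -1 -0.166 -0.834
9 -1 -0.167 -0.833
10 -1 -0.167 -0.833
11 -1 -0.167 -0.833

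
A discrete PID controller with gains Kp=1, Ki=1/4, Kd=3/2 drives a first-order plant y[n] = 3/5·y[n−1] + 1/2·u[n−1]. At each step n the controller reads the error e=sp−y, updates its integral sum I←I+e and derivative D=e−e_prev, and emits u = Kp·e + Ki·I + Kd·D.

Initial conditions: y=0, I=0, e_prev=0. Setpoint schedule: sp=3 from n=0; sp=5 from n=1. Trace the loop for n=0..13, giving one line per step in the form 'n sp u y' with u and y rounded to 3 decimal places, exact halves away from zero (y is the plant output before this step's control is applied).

0 3 8.250 0.000
1 5 -1.344 4.125
2 5 8.448 1.803
3 5 -3.868 5.306
4 5 12.464 1.249
5 5 -8.447 6.982
6 5 18.950 -0.034
7 5 -16.409 9.455
8 5 29.673 -2.532
9 5 -30.010 13.318
10 5 47.598 -7.014
11 5 -53.059 19.590
12 5 77.706 -14.775
13 5 -91.997 29.988

(exact arithmetic carried between steps; '≈' marks a value shown rounded to 6 d.p. or computed from one; I and e_prev carry over from the previous line; the table rounds u and y to 3 d.p., halves away from zero)
n=0: y=0, sp=3, e=sp−y=3; I=3, D=e−e_prev=3; u=1·3+1/4·3+3/2·3=8.25; next y=3/5·0+1/2·8.25=4.125
n=1: y=4.125, sp=5, e=sp−y=0.875; I=3.875, D=e−e_prev=-2.125; u=1·0.875+1/4·3.875+3/2·(-2.125)=-1.34375; next y=3/5·4.125+1/2·(-1.34375)=1.803125
n=2: y=1.803125, sp=5, e=sp−y=3.196875; I=7.071875, D=e−e_prev=2.321875; u=1·3.196875+1/4·7.071875+3/2·2.321875≈8.447656; next y=3/5·1.803125+1/2·8.447656≈5.305703
n=3: y≈5.305703, sp=5, e=sp−y≈-0.305703; I≈6.766172, D=e−e_prev≈-3.502578; u=1·(-0.305703)+1/4·6.766172+3/2·(-3.502578)≈-3.868027; next y=3/5·5.305703+1/2·(-3.868027)≈1.249408
n=4: y≈1.249408, sp=5, e=sp−y≈3.750592; I≈10.516764, D=e−e_prev≈4.056295; u=1·3.750592+1/4·10.516764+3/2·4.056295≈12.464225; next y=3/5·1.249408+1/2·12.464225≈6.981757
n=5: y≈6.981757, sp=5, e=sp−y≈-1.981757; I≈8.535006, D=e−e_prev≈-5.732349; u=1·(-1.981757)+1/4·8.535006+3/2·(-5.732349)≈-8.446530; next y=3/5·6.981757+1/2·(-8.446530)≈-0.034210
n=6: y≈-0.034210, sp=5, e=sp−y≈5.034210; I≈13.569217, D=e−e_prev≈7.015968; u=1·5.034210+1/4·13.569217+3/2·7.015968≈18.950466; next y=3/5·(-0.034210)+1/2·18.950466≈9.454707
n=7: y≈9.454707, sp=5, e=sp−y≈-4.454707; I≈9.114510, D=e−e_prev≈-9.488917; u=1·(-4.454707)+1/4·9.114510+3/2·(-9.488917)≈-16.409456; next y=3/5·9.454707+1/2·(-16.409456)≈-2.531904
n=8: y≈-2.531904, sp=5, e=sp−y≈7.531904; I≈16.646413, D=e−e_prev≈11.986611; u=1·7.531904+1/4·16.646413+3/2·11.986611≈29.673423; next y=3/5·(-2.531904)+1/2·29.673423≈13.317569
n=9: y≈13.317569, sp=5, e=sp−y≈-8.317569; I≈8.328844, D=e−e_prev≈-15.849473; u=1·(-8.317569)+1/4·8.328844+3/2·(-15.849473)≈-30.009568; next y=3/5·13.317569+1/2·(-30.009568)≈-7.014242
n=10: y≈-7.014242, sp=5, e=sp−y≈12.014242; I≈20.343086, D=e−e_prev≈20.331811; u=1·12.014242+1/4·20.343086+3/2·20.331811≈47.597731; next y=3/5·(-7.014242)+1/2·47.597731≈19.590320
n=11: y≈19.590320, sp=5, e=sp−y≈-14.590320; I≈5.752766, D=e−e_prev≈-26.604562; u=1·(-14.590320)+1/4·5.752766+3/2·(-26.604562)≈-53.058972; next y=3/5·19.590320+1/2·(-53.058972)≈-14.775294
n=12: y≈-14.775294, sp=5, e=sp−y≈19.775294; I≈25.528060, D=e−e_prev≈34.365614; u=1·19.775294+1/4·25.528060+3/2·34.365614≈77.705730; next y=3/5·(-14.775294)+1/2·77.705730≈29.987689
n=13: y≈29.987689, sp=5, e=sp−y≈-24.987689; I≈0.540371, D=e−e_prev≈-44.762983; u=1·(-24.987689)+1/4·0.540371+3/2·(-44.762983)≈-91.997070; next y=3/5·29.987689+1/2·(-91.997070)≈-28.005922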